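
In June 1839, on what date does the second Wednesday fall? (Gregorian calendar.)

June 12, 1839

June 1, 1839 is a Saturday.
The first Wednesday is therefore June 5 (4 days later).
The second Wednesday is 5 + 1×7 = June 12.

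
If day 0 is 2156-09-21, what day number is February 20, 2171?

Sep 21, 2156 → Sep 21, 2157: 365 days.
Sep 21, 2157 → Sep 21, 2158: 365 days.
Sep 21, 2158 → Sep 21, 2159: 365 days.
Sep 21, 2159 → Sep 21, 2160: 366 days (Feb 29, 2160 is in that span).
Sep 21, 2160 → Sep 21, 2161: 365 days.
Sep 21, 2161 → Sep 21, 2162: 365 days.
Sep 21, 2162 → Sep 21, 2163: 365 days.
Sep 21, 2163 → Sep 21, 2164: 366 days (Feb 29, 2164 is in that span).
Sep 21, 2164 → Sep 21, 2165: 365 days.
Sep 21, 2165 → Sep 21, 2166: 365 days.
Sep 21, 2166 → Sep 21, 2167: 365 days.
Sep 21, 2167 → Sep 21, 2168: 366 days (Feb 29, 2168 is in that span).
Sep 21, 2168 → Sep 21, 2169: 365 days.
Sep 21, 2169 → Sep 21, 2170: 365 days.
Sep 21, 2170 → Oct 21, 2170: 30 days (September has 30).
Oct 21, 2170 → Nov 21, 2170: 31 days (October has 31).
Nov 21, 2170 → Dec 21, 2170: 30 days (November has 30).
Dec 21, 2170 → Jan 21, 2171: 31 days (December has 31).
Jan 21, 2171 → Feb 20, 2171: 30 days.
Total: 5265 days.

5265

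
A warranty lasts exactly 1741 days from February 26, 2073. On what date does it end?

December 3, 2077

+365 (one year) → Feb 26, 2074 (1376 left).
+365 (one year) → Feb 26, 2075 (1011 left).
+365 (one year) → Feb 26, 2076 (646 left).
+366 (one year; includes Feb 29, 2076) → Feb 26, 2077 (280 left).
Feb has 28 days: +3 → Mar 1, 2077 (277 left).
Mar has 31 days: +31 → Apr 1, 2077 (246 left).
Apr has 30 days: +30 → May 1, 2077 (216 left).
May has 31 days: +31 → Jun 1, 2077 (185 left).
Jun has 30 days: +30 → Jul 1, 2077 (155 left).
Jul has 31 days: +31 → Aug 1, 2077 (124 left).
Aug has 31 days: +31 → Sep 1, 2077 (93 left).
Sep has 30 days: +30 → Oct 1, 2077 (63 left).
Oct has 31 days: +31 → Nov 1, 2077 (32 left).
Nov has 30 days: +30 → Dec 1, 2077 (2 left).
+2 → Dec 3, 2077.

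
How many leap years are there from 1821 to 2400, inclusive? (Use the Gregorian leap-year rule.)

141

Multiples of 4 in [1821,2400]: 145.
Of those, multiples of 100: 6 (not leap unless ÷400).
Multiples of 400: 2.
Leap years = 145 − 6 + 2 = 141.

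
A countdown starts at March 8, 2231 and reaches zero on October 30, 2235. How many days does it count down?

1697

Mar 8, 2231 → Mar 8, 2232: 366 days (Feb 29, 2232 is in that span).
Mar 8, 2232 → Mar 8, 2233: 365 days.
Mar 8, 2233 → Mar 8, 2234: 365 days.
Mar 8, 2234 → Mar 8, 2235: 365 days.
Mar 8, 2235 → Apr 8, 2235: 31 days (March has 31).
Apr 8, 2235 → May 8, 2235: 30 days (April has 30).
May 8, 2235 → Jun 8, 2235: 31 days (May has 31).
Jun 8, 2235 → Jul 8, 2235: 30 days (June has 30).
Jul 8, 2235 → Aug 8, 2235: 31 days (July has 31).
Aug 8, 2235 → Sep 8, 2235: 31 days (August has 31).
Sep 8, 2235 → Oct 8, 2235: 30 days (September has 30).
Oct 8, 2235 → Oct 30, 2235: 22 days.
Total: 1697 days.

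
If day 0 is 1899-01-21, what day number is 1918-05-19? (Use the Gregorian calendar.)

Jan 21, 1899 → Jan 21, 1900: 365 days.
Jan 21, 1900 → Jan 21, 1901: 365 days.
Jan 21, 1901 → Jan 21, 1902: 365 days.
Jan 21, 1902 → Jan 21, 1903: 365 days.
Jan 21, 1903 → Jan 21, 1904: 365 days.
Jan 21, 1904 → Jan 21, 1905: 366 days (Feb 29, 1904 is in that span).
Jan 21, 1905 → Jan 21, 1906: 365 days.
Jan 21, 1906 → Jan 21, 1907: 365 days.
Jan 21, 1907 → Jan 21, 1908: 365 days.
Jan 21, 1908 → Jan 21, 1909: 366 days (Feb 29, 1908 is in that span).
Jan 21, 1909 → Jan 21, 1910: 365 days.
Jan 21, 1910 → Jan 21, 1911: 365 days.
Jan 21, 1911 → Jan 21, 1912: 365 days.
Jan 21, 1912 → Jan 21, 1913: 366 days (Feb 29, 1912 is in that span).
Jan 21, 1913 → Jan 21, 1914: 365 days.
Jan 21, 1914 → Jan 21, 1915: 365 days.
Jan 21, 1915 → Jan 21, 1916: 365 days.
Jan 21, 1916 → Jan 21, 1917: 366 days (Feb 29, 1916 is in that span).
Jan 21, 1917 → Jan 21, 1918: 365 days.
Jan 21, 1918 → Feb 21, 1918: 31 days (January has 31).
Feb 21, 1918 → Mar 21, 1918: 28 days (February has 28).
Mar 21, 1918 → Apr 21, 1918: 31 days (March has 31).
Apr 21, 1918 → May 19, 1918: 28 days.
Total: 7057 days.

7057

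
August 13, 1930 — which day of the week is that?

Wednesday

Doomsday rule: the anchor day for the 1900s is Wednesday. For year 30: 30÷12 = 2 r 6, and 6÷4 = 1, so 2+6+1 = 9.
Wednesday + 9 ≡ Friday — that's 1930's doomsday.
In August the doomsday date is Aug 8.
Aug 13 is 5 days after Aug 8; 5 mod 7 = 5, so Friday + 5 = Wednesday.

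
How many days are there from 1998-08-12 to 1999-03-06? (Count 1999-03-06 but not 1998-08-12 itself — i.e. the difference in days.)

Aug 12, 1998 → Sep 12, 1998: 31 days (August has 31).
Sep 12, 1998 → Oct 12, 1998: 30 days (September has 30).
Oct 12, 1998 → Nov 12, 1998: 31 days (October has 31).
Nov 12, 1998 → Dec 12, 1998: 30 days (November has 30).
Dec 12, 1998 → Jan 12, 1999: 31 days (December has 31).
Jan 12, 1999 → Feb 12, 1999: 31 days (January has 31).
Feb 12, 1999 → Mar 6, 1999: 22 days.
Total: 206 days.

206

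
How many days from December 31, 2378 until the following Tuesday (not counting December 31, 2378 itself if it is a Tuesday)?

Dec 31, 2378 is a Sunday.
From Sunday to the next Tuesday is 2 days.

2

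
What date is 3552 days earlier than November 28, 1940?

March 9, 1931

−366 (one year; includes Feb 29, 1940) → Nov 28, 1939 (3186 left).
−365 (one year) → Nov 28, 1938 (2821 left).
−365 (one year) → Nov 28, 1937 (2456 left).
−365 (one year) → Nov 28, 1936 (2091 left).
−366 (one year; includes Feb 29, 1936) → Nov 28, 1935 (1725 left).
−365 (one year) → Nov 28, 1934 (1360 left).
−365 (one year) → Nov 28, 1933 (995 left).
−365 (one year) → Nov 28, 1932 (630 left).
−366 (one year; includes Feb 29, 1932) → Nov 28, 1931 (264 left).
−28 → Oct 31, 1931 (end of Oct, 31 days; 236 left).
−31 → Sep 30, 1931 (end of Sep, 30 days; 205 left).
−30 → Aug 31, 1931 (end of Aug, 31 days; 175 left).
−31 → Jul 31, 1931 (end of Jul, 31 days; 144 left).
−31 → Jun 30, 1931 (end of Jun, 30 days; 113 left).
−30 → May 31, 1931 (end of May, 31 days; 83 left).
−31 → Apr 30, 1931 (end of Apr, 30 days; 52 left).
−30 → Mar 31, 1931 (end of Mar, 31 days; 22 left).
−22 → Mar 9, 1931.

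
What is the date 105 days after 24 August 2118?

Aug has 31 days: +8 → Sep 1, 2118 (97 left).
Sep has 30 days: +30 → Oct 1, 2118 (67 left).
Oct has 31 days: +31 → Nov 1, 2118 (36 left).
Nov has 30 days: +30 → Dec 1, 2118 (6 left).
+6 → Dec 7, 2118.

December 7, 2118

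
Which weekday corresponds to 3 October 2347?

Doomsday rule: the anchor day for the 2300s is Wednesday. For year 47: 47÷12 = 3 r 11, and 11÷4 = 2, so 3+11+2 = 16.
Wednesday + 16 ≡ Friday — that's 2347's doomsday.
In October the doomsday date is Oct 10.
Oct 3 is 7 days before Oct 10; 7 mod 7 = 0, so Friday − 0 = Friday.

Friday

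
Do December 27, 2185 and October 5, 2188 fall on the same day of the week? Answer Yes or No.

No

From Dec 27, 2185 to Oct 5, 2188 is 1013 days.
1013 mod 7 = 5, so they are different weekdays.
(Dec 27, 2185 is a Tuesday; Oct 5, 2188 is a Sunday.)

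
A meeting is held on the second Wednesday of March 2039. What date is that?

March 1, 2039 is a Tuesday.
The first Wednesday is therefore March 2 (1 days later).
The second Wednesday is 2 + 1×7 = March 9.

March 9, 2039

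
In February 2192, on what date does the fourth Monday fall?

February 27, 2192

February 1, 2192 is a Wednesday.
The first Monday is therefore February 6 (5 days later).
The fourth Monday is 6 + 3×7 = February 27.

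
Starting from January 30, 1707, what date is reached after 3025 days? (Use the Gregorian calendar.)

May 13, 1715

+365 (one year) → Jan 30, 1708 (2660 left).
+366 (one year; includes Feb 29, 1708) → Jan 30, 1709 (2294 left).
+365 (one year) → Jan 30, 1710 (1929 left).
+365 (one year) → Jan 30, 1711 (1564 left).
+365 (one year) → Jan 30, 1712 (1199 left).
+366 (one year; includes Feb 29, 1712) → Jan 30, 1713 (833 left).
+365 (one year) → Jan 30, 1714 (468 left).
+365 (one year) → Jan 30, 1715 (103 left).
Jan has 31 days: +2 → Feb 1, 1715 (101 left).
Feb has 28 days: +28 → Mar 1, 1715 (73 left).
Mar has 31 days: +31 → Apr 1, 1715 (42 left).
Apr has 30 days: +30 → May 1, 1715 (12 left).
+12 → May 13, 1715.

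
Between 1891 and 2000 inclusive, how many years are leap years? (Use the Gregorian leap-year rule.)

27

Multiples of 4 in [1891,2000]: 28.
Of those, multiples of 100: 2 (not leap unless ÷400).
Multiples of 400: 1.
Leap years = 28 − 2 + 1 = 27.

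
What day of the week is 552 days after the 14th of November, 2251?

First find the weekday of Nov 14, 2251. Doomsday rule: the anchor day for the 2200s is Friday. For year 51: 51÷12 = 4 r 3, and 3÷4 = 0, so 4+3+0 = 7.
Friday + 7 ≡ Friday — that's 2251's doomsday.
In November the doomsday date is Nov 7.
Nov 14 is 7 days after Nov 7; 7 mod 7 = 0, so Friday + 0 = Friday.
552 mod 7 = 6, so 552 days after a Friday is Friday + 6 = Thursday.

Thursday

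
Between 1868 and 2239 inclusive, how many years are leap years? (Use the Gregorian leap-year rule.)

Multiples of 4 in [1868,2239]: 93.
Of those, multiples of 100: 4 (not leap unless ÷400).
Multiples of 400: 1.
Leap years = 93 − 4 + 1 = 90.

90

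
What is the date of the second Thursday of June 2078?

June 1, 2078 is a Wednesday.
The first Thursday is therefore June 2 (1 days later).
The second Thursday is 2 + 1×7 = June 9.

June 9, 2078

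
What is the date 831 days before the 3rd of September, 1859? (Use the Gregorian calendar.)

−365 (one year) → Sep 3, 1858 (466 left).
−365 (one year) → Sep 3, 1857 (101 left).
−3 → Aug 31, 1857 (end of Aug, 31 days; 98 left).
−31 → Jul 31, 1857 (end of Jul, 31 days; 67 left).
−31 → Jun 30, 1857 (end of Jun, 30 days; 36 left).
−30 → May 31, 1857 (end of May, 31 days; 6 left).
−6 → May 25, 1857.

May 25, 1857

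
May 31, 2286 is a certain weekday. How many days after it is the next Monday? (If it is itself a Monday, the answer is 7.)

May 31, 2286 is a Monday.
From Monday to the next Monday is 7 days.

7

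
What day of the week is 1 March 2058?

Doomsday rule: the anchor day for the 2000s is Tuesday. For year 58: 58÷12 = 4 r 10, and 10÷4 = 2, so 4+10+2 = 16.
Tuesday + 16 ≡ Thursday — that's 2058's doomsday.
In March the doomsday date is Mar 14.
Mar 1 is 13 days before Mar 14; 13 mod 7 = 6, so Thursday − 6 = Friday.

Friday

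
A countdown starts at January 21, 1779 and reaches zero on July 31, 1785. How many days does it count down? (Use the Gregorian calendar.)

2383

Jan 21, 1779 → Jan 21, 1780: 365 days.
Jan 21, 1780 → Jan 21, 1781: 366 days (Feb 29, 1780 is in that span).
Jan 21, 1781 → Jan 21, 1782: 365 days.
Jan 21, 1782 → Jan 21, 1783: 365 days.
Jan 21, 1783 → Jan 21, 1784: 365 days.
Jan 21, 1784 → Jan 21, 1785: 366 days (Feb 29, 1784 is in that span).
Jan 21, 1785 → Feb 21, 1785: 31 days (January has 31).
Feb 21, 1785 → Mar 21, 1785: 28 days (February has 28).
Mar 21, 1785 → Apr 21, 1785: 31 days (March has 31).
Apr 21, 1785 → May 21, 1785: 30 days (April has 30).
May 21, 1785 → Jun 21, 1785: 31 days (May has 31).
Jun 21, 1785 → Jul 21, 1785: 30 days (June has 30).
Jul 21, 1785 → Jul 31, 1785: 10 days.
Total: 2383 days.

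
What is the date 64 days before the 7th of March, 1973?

January 2, 1973

−7 → Feb 28, 1973 (end of Feb, 28 days; 57 left).
−28 → Jan 31, 1973 (end of Jan, 31 days; 29 left).
−29 → Jan 2, 1973.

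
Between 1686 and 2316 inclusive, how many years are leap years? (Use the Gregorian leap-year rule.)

152

Multiples of 4 in [1686,2316]: 158.
Of those, multiples of 100: 7 (not leap unless ÷400).
Multiples of 400: 1.
Leap years = 158 − 7 + 1 = 152.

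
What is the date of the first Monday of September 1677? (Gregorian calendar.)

September 1, 1677 is a Wednesday.
The first Monday is therefore September 6 (5 days later).

September 6, 1677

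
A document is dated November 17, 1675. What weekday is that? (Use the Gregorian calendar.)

Sunday

Doomsday rule: the anchor day for the 1600s is Tuesday. For year 75: 75÷12 = 6 r 3, and 3÷4 = 0, so 6+3+0 = 9.
Tuesday + 9 ≡ Thursday — that's 1675's doomsday.
In November the doomsday date is Nov 7.
Nov 17 is 10 days after Nov 7; 10 mod 7 = 3, so Thursday + 3 = Sunday.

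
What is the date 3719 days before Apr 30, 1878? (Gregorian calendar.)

−365 (one year) → Apr 30, 1877 (3354 left).
−365 (one year) → Apr 30, 1876 (2989 left).
−366 (one year; includes Feb 29, 1876) → Apr 30, 1875 (2623 left).
−365 (one year) → Apr 30, 1874 (2258 left).
−365 (one year) → Apr 30, 1873 (1893 left).
−365 (one year) → Apr 30, 1872 (1528 left).
−366 (one year; includes Feb 29, 1872) → Apr 30, 1871 (1162 left).
−365 (one year) → Apr 30, 1870 (797 left).
−365 (one year) → Apr 30, 1869 (432 left).
−365 (one year) → Apr 30, 1868 (67 left).
−30 → Mar 31, 1868 (end of Mar, 31 days; 37 left).
−31 → Feb 29, 1868 (end of Feb, 29 days; 6 left).
−6 → Feb 23, 1868.

February 23, 1868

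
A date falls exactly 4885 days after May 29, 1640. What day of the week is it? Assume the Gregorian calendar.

Monday

First find the weekday of May 29, 1640. Doomsday rule: the anchor day for the 1600s is Tuesday. For year 40: 40÷12 = 3 r 4, and 4÷4 = 1, so 3+4+1 = 8.
Tuesday + 8 ≡ Wednesday — that's 1640's doomsday.
In May the doomsday date is May 9.
May 29 is 20 days after May 9; 20 mod 7 = 6, so Wednesday + 6 = Tuesday.
4885 mod 7 = 6, so 4885 days after a Tuesday is Tuesday + 6 = Monday.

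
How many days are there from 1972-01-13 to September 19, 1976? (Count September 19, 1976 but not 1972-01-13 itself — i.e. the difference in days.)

Jan 13, 1972 → Jan 13, 1973: 366 days (Feb 29, 1972 is in that span).
Jan 13, 1973 → Jan 13, 1974: 365 days.
Jan 13, 1974 → Jan 13, 1975: 365 days.
Jan 13, 1975 → Jan 13, 1976: 365 days.
Jan 13, 1976 → Feb 13, 1976: 31 days (January has 31).
Feb 13, 1976 → Mar 13, 1976: 29 days (February has 29).
Mar 13, 1976 → Apr 13, 1976: 31 days (March has 31).
Apr 13, 1976 → May 13, 1976: 30 days (April has 30).
May 13, 1976 → Jun 13, 1976: 31 days (May has 31).
Jun 13, 1976 → Jul 13, 1976: 30 days (June has 30).
Jul 13, 1976 → Aug 13, 1976: 31 days (July has 31).
Aug 13, 1976 → Sep 13, 1976: 31 days (August has 31).
Sep 13, 1976 → Sep 19, 1976: 6 days.
Total: 1711 days.

1711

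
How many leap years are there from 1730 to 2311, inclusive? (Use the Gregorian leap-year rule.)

Multiples of 4 in [1730,2311]: 145.
Of those, multiples of 100: 6 (not leap unless ÷400).
Multiples of 400: 1.
Leap years = 145 − 6 + 1 = 140.

140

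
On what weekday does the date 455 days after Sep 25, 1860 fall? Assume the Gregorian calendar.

Tuesday

Sep 25, 1860 is a Tuesday.
455 mod 7 = 0, so 455 days after a Tuesday is Tuesday + 0 = Tuesday.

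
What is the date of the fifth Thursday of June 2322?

June 1, 2322 is a Thursday.
The first Thursday is therefore June 1 (same day).
The fifth Thursday is 1 + 4×7 = June 29.

June 29, 2322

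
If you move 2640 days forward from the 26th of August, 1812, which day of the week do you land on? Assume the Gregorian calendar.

First find the weekday of Aug 26, 1812. Doomsday rule: the anchor day for the 1800s is Friday. For year 12: 12÷12 = 1 r 0, and 0÷4 = 0, so 1+0+0 = 1.
Friday + 1 ≡ Saturday — that's 1812's doomsday.
In August the doomsday date is Aug 8.
Aug 26 is 18 days after Aug 8; 18 mod 7 = 4, so Saturday + 4 = Wednesday.
2640 mod 7 = 1, so 2640 days after a Wednesday is Wednesday + 1 = Thursday.

Thursday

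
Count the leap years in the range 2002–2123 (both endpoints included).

29

Multiples of 4 in [2002,2123]: 30.
Of those, multiples of 100: 1 (not leap unless ÷400).
Multiples of 400: 0.
Leap years = 30 − 1 + 0 = 29.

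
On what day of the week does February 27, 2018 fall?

Tuesday

January 1, 2018 is a Monday.
Jan 1, 2018 → Feb 1, 2018: 31 days (January has 31).
Feb 1, 2018 → Feb 27, 2018: 26 days.
Total: 57 days.
57 mod 7 = 1, so Monday + 1 = Tuesday.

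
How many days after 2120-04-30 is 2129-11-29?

3500

Apr 30, 2120 → Apr 30, 2121: 365 days.
Apr 30, 2121 → Apr 30, 2122: 365 days.
Apr 30, 2122 → Apr 30, 2123: 365 days.
Apr 30, 2123 → Apr 30, 2124: 366 days (Feb 29, 2124 is in that span).
Apr 30, 2124 → Apr 30, 2125: 365 days.
Apr 30, 2125 → Apr 30, 2126: 365 days.
Apr 30, 2126 → Apr 30, 2127: 365 days.
Apr 30, 2127 → Apr 30, 2128: 366 days (Feb 29, 2128 is in that span).
Apr 30, 2128 → Apr 30, 2129: 365 days.
Apr 30, 2129 → May 30, 2129: 30 days (April has 30).
May 30, 2129 → Jun 30, 2129: 31 days (May has 31).
Jun 30, 2129 → Jul 30, 2129: 30 days (June has 30).
Jul 30, 2129 → Aug 30, 2129: 31 days (July has 31).
Aug 30, 2129 → Sep 30, 2129: 31 days (August has 31).
Sep 30, 2129 → Oct 30, 2129: 30 days (September has 30).
Oct 30, 2129 → Nov 29, 2129: 30 days.
Total: 3500 days.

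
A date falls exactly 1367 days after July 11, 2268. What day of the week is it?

First find the weekday of Jul 11, 2268. Doomsday rule: the anchor day for the 2200s is Friday. For year 68: 68÷12 = 5 r 8, and 8÷4 = 2, so 5+8+2 = 15.
Friday + 15 ≡ Saturday — that's 2268's doomsday.
In July the doomsday date is Jul 11.
Jul 11 is the doomsday itself: Saturday.
1367 mod 7 = 2, so 1367 days after a Saturday is Saturday + 2 = Monday.

Monday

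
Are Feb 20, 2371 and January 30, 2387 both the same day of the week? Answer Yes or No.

No

From Feb 20, 2371 to Jan 30, 2387 is 5823 days.
5823 mod 7 = 6, so they are different weekdays.
(Feb 20, 2371 is a Saturday; Jan 30, 2387 is a Friday.)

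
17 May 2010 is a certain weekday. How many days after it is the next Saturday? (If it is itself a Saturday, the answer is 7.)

5

May 17, 2010 is a Monday.
From Monday to the next Saturday is 5 days.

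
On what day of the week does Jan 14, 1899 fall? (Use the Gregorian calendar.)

Saturday

Doomsday rule: the anchor day for the 1800s is Friday. For year 99: 99÷12 = 8 r 3, and 3÷4 = 0, so 8+3+0 = 11.
Friday + 11 ≡ Tuesday — that's 1899's doomsday.
In January the doomsday date is Jan 3 (1899 is not a leap year).
Jan 14 is 11 days after Jan 3; 11 mod 7 = 4, so Tuesday + 4 = Saturday.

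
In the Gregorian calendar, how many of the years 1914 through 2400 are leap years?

119

Multiples of 4 in [1914,2400]: 122.
Of those, multiples of 100: 5 (not leap unless ÷400).
Multiples of 400: 2.
Leap years = 122 − 5 + 2 = 119.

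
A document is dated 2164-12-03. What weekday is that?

Monday

Doomsday rule: the anchor day for the 2100s is Sunday. For year 64: 64÷12 = 5 r 4, and 4÷4 = 1, so 5+4+1 = 10.
Sunday + 10 ≡ Wednesday — that's 2164's doomsday.
In December the doomsday date is Dec 12.
Dec 3 is 9 days before Dec 12; 9 mod 7 = 2, so Wednesday − 2 = Monday.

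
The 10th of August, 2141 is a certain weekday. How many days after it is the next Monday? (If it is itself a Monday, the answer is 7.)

4

Aug 10, 2141 is a Thursday.
From Thursday to the next Monday is 4 days.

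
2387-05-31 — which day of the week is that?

Doomsday rule: the anchor day for the 2300s is Wednesday. For year 87: 87÷12 = 7 r 3, and 3÷4 = 0, so 7+3+0 = 10.
Wednesday + 10 ≡ Saturday — that's 2387's doomsday.
In May the doomsday date is May 9.
May 31 is 22 days after May 9; 22 mod 7 = 1, so Saturday + 1 = Sunday.

Sunday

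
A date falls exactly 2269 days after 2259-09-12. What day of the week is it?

Sep 12, 2259 is a Monday.
2269 mod 7 = 1, so 2269 days after a Monday is Monday + 1 = Tuesday.

Tuesday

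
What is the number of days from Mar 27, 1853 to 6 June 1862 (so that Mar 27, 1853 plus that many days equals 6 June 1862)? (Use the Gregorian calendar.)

Mar 27, 1853 → Mar 27, 1854: 365 days.
Mar 27, 1854 → Mar 27, 1855: 365 days.
Mar 27, 1855 → Mar 27, 1856: 366 days (Feb 29, 1856 is in that span).
Mar 27, 1856 → Mar 27, 1857: 365 days.
Mar 27, 1857 → Mar 27, 1858: 365 days.
Mar 27, 1858 → Mar 27, 1859: 365 days.
Mar 27, 1859 → Mar 27, 1860: 366 days (Feb 29, 1860 is in that span).
Mar 27, 1860 → Mar 27, 1861: 365 days.
Mar 27, 1861 → Mar 27, 1862: 365 days.
Mar 27, 1862 → Apr 27, 1862: 31 days (March has 31).
Apr 27, 1862 → May 27, 1862: 30 days (April has 30).
May 27, 1862 → Jun 6, 1862: 10 days.
Total: 3358 days.

3358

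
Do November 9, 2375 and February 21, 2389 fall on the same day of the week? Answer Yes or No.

No

From Nov 9, 2375 to Feb 21, 2389 is 4853 days.
4853 mod 7 = 2, so they are different weekdays.
(Nov 9, 2375 is a Sunday; Feb 21, 2389 is a Tuesday.)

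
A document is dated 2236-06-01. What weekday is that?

Doomsday rule: the anchor day for the 2200s is Friday. For year 36: 36÷12 = 3 r 0, and 0÷4 = 0, so 3+0+0 = 3.
Friday + 3 ≡ Monday — that's 2236's doomsday.
In June the doomsday date is Jun 6.
Jun 1 is 5 days before Jun 6; 5 mod 7 = 5, so Monday − 5 = Wednesday.

Wednesday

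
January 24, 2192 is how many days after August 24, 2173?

6727

Aug 24, 2173 → Aug 24, 2174: 365 days.
Aug 24, 2174 → Aug 24, 2175: 365 days.
Aug 24, 2175 → Aug 24, 2176: 366 days (Feb 29, 2176 is in that span).
Aug 24, 2176 → Aug 24, 2177: 365 days.
Aug 24, 2177 → Aug 24, 2178: 365 days.
Aug 24, 2178 → Aug 24, 2179: 365 days.
Aug 24, 2179 → Aug 24, 2180: 366 days (Feb 29, 2180 is in that span).
Aug 24, 2180 → Aug 24, 2181: 365 days.
Aug 24, 2181 → Aug 24, 2182: 365 days.
Aug 24, 2182 → Aug 24, 2183: 365 days.
Aug 24, 2183 → Aug 24, 2184: 366 days (Feb 29, 2184 is in that span).
Aug 24, 2184 → Aug 24, 2185: 365 days.
Aug 24, 2185 → Aug 24, 2186: 365 days.
Aug 24, 2186 → Aug 24, 2187: 365 days.
Aug 24, 2187 → Aug 24, 2188: 366 days (Feb 29, 2188 is in that span).
Aug 24, 2188 → Aug 24, 2189: 365 days.
Aug 24, 2189 → Aug 24, 2190: 365 days.
Aug 24, 2190 → Aug 24, 2191: 365 days.
Aug 24, 2191 → Sep 24, 2191: 31 days (August has 31).
Sep 24, 2191 → Oct 24, 2191: 30 days (September has 30).
Oct 24, 2191 → Nov 24, 2191: 31 days (October has 31).
Nov 24, 2191 → Dec 24, 2191: 30 days (November has 30).
Dec 24, 2191 → Jan 24, 2192: 31 days.
Total: 6727 days.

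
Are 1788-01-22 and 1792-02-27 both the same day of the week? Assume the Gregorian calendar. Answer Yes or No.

From Jan 22, 1788 to Feb 27, 1792 is 1497 days.
1497 mod 7 = 6, so they are different weekdays.
(Jan 22, 1788 is a Tuesday; Feb 27, 1792 is a Monday.)

No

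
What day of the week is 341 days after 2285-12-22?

Dec 22, 2285 is a Tuesday.
341 mod 7 = 5, so 341 days after a Tuesday is Tuesday + 5 = Sunday.

Sunday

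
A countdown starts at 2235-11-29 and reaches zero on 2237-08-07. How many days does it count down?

617

Nov 29, 2235 → Nov 29, 2236: 366 days (Feb 29, 2236 is in that span).
Nov 29, 2236 → Dec 29, 2236: 30 days (November has 30).
Dec 29, 2236 → Jan 29, 2237: 31 days (December has 31).
Jan 29, 2237 → Feb 28, 2237: 30 days (January has 31).
Feb 28, 2237 → Mar 28, 2237: 28 days (February has 28).
Mar 28, 2237 → Apr 28, 2237: 31 days (March has 31).
Apr 28, 2237 → May 28, 2237: 30 days (April has 30).
May 28, 2237 → Jun 28, 2237: 31 days (May has 31).
Jun 28, 2237 → Jul 28, 2237: 30 days (June has 30).
Jul 28, 2237 → Aug 7, 2237: 10 days.
Total: 617 days.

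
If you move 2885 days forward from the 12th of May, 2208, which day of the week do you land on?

First find the weekday of May 12, 2208. Doomsday rule: the anchor day for the 2200s is Friday. For year 08: 8÷12 = 0 r 8, and 8÷4 = 2, so 0+8+2 = 10.
Friday + 10 ≡ Monday — that's 2208's doomsday.
In May the doomsday date is May 9.
May 12 is 3 days after May 9; 3 mod 7 = 3, so Monday + 3 = Thursday.
2885 mod 7 = 1, so 2885 days after a Thursday is Thursday + 1 = Friday.

Friday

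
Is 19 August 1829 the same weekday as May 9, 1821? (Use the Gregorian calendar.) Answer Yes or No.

Yes

From May 9, 1821 to Aug 19, 1829 is 3024 days.
3024 mod 7 = 0, so they are the same weekday.
(May 9, 1821 is a Wednesday; Aug 19, 1829 is a Wednesday.)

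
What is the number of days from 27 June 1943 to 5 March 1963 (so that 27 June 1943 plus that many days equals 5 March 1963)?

7191

Jun 27, 1943 → Jun 27, 1944: 366 days (Feb 29, 1944 is in that span).
Jun 27, 1944 → Jun 27, 1945: 365 days.
Jun 27, 1945 → Jun 27, 1946: 365 days.
Jun 27, 1946 → Jun 27, 1947: 365 days.
Jun 27, 1947 → Jun 27, 1948: 366 days (Feb 29, 1948 is in that span).
Jun 27, 1948 → Jun 27, 1949: 365 days.
Jun 27, 1949 → Jun 27, 1950: 365 days.
Jun 27, 1950 → Jun 27, 1951: 365 days.
Jun 27, 1951 → Jun 27, 1952: 366 days (Feb 29, 1952 is in that span).
Jun 27, 1952 → Jun 27, 1953: 365 days.
Jun 27, 1953 → Jun 27, 1954: 365 days.
Jun 27, 1954 → Jun 27, 1955: 365 days.
Jun 27, 1955 → Jun 27, 1956: 366 days (Feb 29, 1956 is in that span).
Jun 27, 1956 → Jun 27, 1957: 365 days.
Jun 27, 1957 → Jun 27, 1958: 365 days.
Jun 27, 1958 → Jun 27, 1959: 365 days.
Jun 27, 1959 → Jun 27, 1960: 366 days (Feb 29, 1960 is in that span).
Jun 27, 1960 → Jun 27, 1961: 365 days.
Jun 27, 1961 → Jun 27, 1962: 365 days.
Jun 27, 1962 → Jul 27, 1962: 30 days (June has 30).
Jul 27, 1962 → Aug 27, 1962: 31 days (July has 31).
Aug 27, 1962 → Sep 27, 1962: 31 days (August has 31).
Sep 27, 1962 → Oct 27, 1962: 30 days (September has 30).
Oct 27, 1962 → Nov 27, 1962: 31 days (October has 31).
Nov 27, 1962 → Dec 27, 1962: 30 days (November has 30).
Dec 27, 1962 → Jan 27, 1963: 31 days (December has 31).
Jan 27, 1963 → Feb 27, 1963: 31 days (January has 31).
Feb 27, 1963 → Mar 5, 1963: 6 days.
Total: 7191 days.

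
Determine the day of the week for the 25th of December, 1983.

Sunday

January 1, 1983 is a Saturday.
Jan 1, 1983 → Feb 1, 1983: 31 days (January has 31).
Feb 1, 1983 → Mar 1, 1983: 28 days (February has 28).
Mar 1, 1983 → Apr 1, 1983: 31 days (March has 31).
Apr 1, 1983 → May 1, 1983: 30 days (April has 30).
May 1, 1983 → Jun 1, 1983: 31 days (May has 31).
Jun 1, 1983 → Jul 1, 1983: 30 days (June has 30).
Jul 1, 1983 → Aug 1, 1983: 31 days (July has 31).
Aug 1, 1983 → Sep 1, 1983: 31 days (August has 31).
Sep 1, 1983 → Oct 1, 1983: 30 days (September has 30).
Oct 1, 1983 → Nov 1, 1983: 31 days (October has 31).
Nov 1, 1983 → Dec 1, 1983: 30 days (November has 30).
Dec 1, 1983 → Dec 25, 1983: 24 days.
Total: 358 days.
358 mod 7 = 1, so Saturday + 1 = Sunday.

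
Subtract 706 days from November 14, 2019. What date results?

December 8, 2017

−365 (one year) → Nov 14, 2018 (341 left).
−14 → Oct 31, 2018 (end of Oct, 31 days; 327 left).
−31 → Sep 30, 2018 (end of Sep, 30 days; 296 left).
−30 → Aug 31, 2018 (end of Aug, 31 days; 266 left).
−31 → Jul 31, 2018 (end of Jul, 31 days; 235 left).
−31 → Jun 30, 2018 (end of Jun, 30 days; 204 left).
−30 → May 31, 2018 (end of May, 31 days; 174 left).
−31 → Apr 30, 2018 (end of Apr, 30 days; 143 left).
−30 → Mar 31, 2018 (end of Mar, 31 days; 113 left).
−31 → Feb 28, 2018 (end of Feb, 28 days; 82 left).
−28 → Jan 31, 2018 (end of Jan, 31 days; 54 left).
−31 → Dec 31, 2017 (end of Dec, 31 days; 23 left).
−23 → Dec 8, 2017.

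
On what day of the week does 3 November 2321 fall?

Doomsday rule: the anchor day for the 2300s is Wednesday. For year 21: 21÷12 = 1 r 9, and 9÷4 = 2, so 1+9+2 = 12.
Wednesday + 12 ≡ Monday — that's 2321's doomsday.
In November the doomsday date is Nov 7.
Nov 3 is 4 days before Nov 7; 4 mod 7 = 4, so Monday − 4 = Thursday.

Thursday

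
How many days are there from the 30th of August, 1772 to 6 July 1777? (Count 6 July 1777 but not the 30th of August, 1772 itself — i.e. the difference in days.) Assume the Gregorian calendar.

1771

Aug 30, 1772 → Aug 30, 1773: 365 days.
Aug 30, 1773 → Aug 30, 1774: 365 days.
Aug 30, 1774 → Aug 30, 1775: 365 days.
Aug 30, 1775 → Aug 30, 1776: 366 days (Feb 29, 1776 is in that span).
Aug 30, 1776 → Sep 30, 1776: 31 days (August has 31).
Sep 30, 1776 → Oct 30, 1776: 30 days (September has 30).
Oct 30, 1776 → Nov 30, 1776: 31 days (October has 31).
Nov 30, 1776 → Dec 30, 1776: 30 days (November has 30).
Dec 30, 1776 → Jan 30, 1777: 31 days (December has 31).
Jan 30, 1777 → Feb 28, 1777: 29 days (January has 31).
Feb 28, 1777 → Mar 28, 1777: 28 days (February has 28).
Mar 28, 1777 → Apr 28, 1777: 31 days (March has 31).
Apr 28, 1777 → May 28, 1777: 30 days (April has 30).
May 28, 1777 → Jun 28, 1777: 31 days (May has 31).
Jun 28, 1777 → Jul 6, 1777: 8 days.
Total: 1771 days.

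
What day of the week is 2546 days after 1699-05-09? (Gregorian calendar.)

Thursday

May 9, 1699 is a Saturday.
2546 mod 7 = 5, so 2546 days after a Saturday is Saturday + 5 = Thursday.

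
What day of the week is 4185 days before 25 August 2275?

First find the weekday of Aug 25, 2275. Doomsday rule: the anchor day for the 2200s is Friday. For year 75: 75÷12 = 6 r 3, and 3÷4 = 0, so 6+3+0 = 9.
Friday + 9 ≡ Sunday — that's 2275's doomsday.
In August the doomsday date is Aug 8.
Aug 25 is 17 days after Aug 8; 17 mod 7 = 3, so Sunday + 3 = Wednesday.
4185 mod 7 = 6, so 4185 days before a Wednesday is Wednesday − 6 = Thursday.

Thursday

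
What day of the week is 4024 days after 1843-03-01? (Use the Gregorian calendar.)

First find the weekday of Mar 1, 1843. Doomsday rule: the anchor day for the 1800s is Friday. For year 43: 43÷12 = 3 r 7, and 7÷4 = 1, so 3+7+1 = 11.
Friday + 11 ≡ Tuesday — that's 1843's doomsday.
In March the doomsday date is Mar 14.
Mar 1 is 13 days before Mar 14; 13 mod 7 = 6, so Tuesday − 6 = Wednesday.
4024 mod 7 = 6, so 4024 days after a Wednesday is Wednesday + 6 = Tuesday.

Tuesday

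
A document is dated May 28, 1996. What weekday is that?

Tuesday

Doomsday rule: the anchor day for the 1900s is Wednesday. For year 96: 96÷12 = 8 r 0, and 0÷4 = 0, so 8+0+0 = 8.
Wednesday + 8 ≡ Thursday — that's 1996's doomsday.
In May the doomsday date is May 9.
May 28 is 19 days after May 9; 19 mod 7 = 5, so Thursday + 5 = Tuesday.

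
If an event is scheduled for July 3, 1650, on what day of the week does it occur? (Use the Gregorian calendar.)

Doomsday rule: the anchor day for the 1600s is Tuesday. For year 50: 50÷12 = 4 r 2, and 2÷4 = 0, so 4+2+0 = 6.
Tuesday + 6 ≡ Monday — that's 1650's doomsday.
In July the doomsday date is Jul 11.
Jul 3 is 8 days before Jul 11; 8 mod 7 = 1, so Monday − 1 = Sunday.

Sunday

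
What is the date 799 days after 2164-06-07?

August 15, 2166

+365 (one year) → Jun 7, 2165 (434 left).
+365 (one year) → Jun 7, 2166 (69 left).
Jun has 30 days: +24 → Jul 1, 2166 (45 left).
Jul has 31 days: +31 → Aug 1, 2166 (14 left).
+14 → Aug 15, 2166.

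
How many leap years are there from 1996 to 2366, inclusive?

90

Multiples of 4 in [1996,2366]: 93.
Of those, multiples of 100: 4 (not leap unless ÷400).
Multiples of 400: 1.
Leap years = 93 − 4 + 1 = 90.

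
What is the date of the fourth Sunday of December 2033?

December 1, 2033 is a Thursday.
The first Sunday is therefore December 4 (3 days later).
The fourth Sunday is 4 + 3×7 = December 25.

December 25, 2033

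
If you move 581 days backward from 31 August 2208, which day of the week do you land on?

Wednesday

First find the weekday of Aug 31, 2208. Doomsday rule: the anchor day for the 2200s is Friday. For year 08: 8÷12 = 0 r 8, and 8÷4 = 2, so 0+8+2 = 10.
Friday + 10 ≡ Monday — that's 2208's doomsday.
In August the doomsday date is Aug 8.
Aug 31 is 23 days after Aug 8; 23 mod 7 = 2, so Monday + 2 = Wednesday.
581 mod 7 = 0, so 581 days before a Wednesday is Wednesday − 0 = Wednesday.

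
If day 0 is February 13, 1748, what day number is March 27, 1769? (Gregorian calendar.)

Feb 13, 1748 → Feb 13, 1749: 366 days (Feb 29, 1748 is in that span).
Feb 13, 1749 → Feb 13, 1750: 365 days.
Feb 13, 1750 → Feb 13, 1751: 365 days.
Feb 13, 1751 → Feb 13, 1752: 365 days.
Feb 13, 1752 → Feb 13, 1753: 366 days (Feb 29, 1752 is in that span).
Feb 13, 1753 → Feb 13, 1754: 365 days.
Feb 13, 1754 → Feb 13, 1755: 365 days.
Feb 13, 1755 → Feb 13, 1756: 365 days.
Feb 13, 1756 → Feb 13, 1757: 366 days (Feb 29, 1756 is in that span).
Feb 13, 1757 → Feb 13, 1758: 365 days.
Feb 13, 1758 → Feb 13, 1759: 365 days.
Feb 13, 1759 → Feb 13, 1760: 365 days.
Feb 13, 1760 → Feb 13, 1761: 366 days (Feb 29, 1760 is in that span).
Feb 13, 1761 → Feb 13, 1762: 365 days.
Feb 13, 1762 → Feb 13, 1763: 365 days.
Feb 13, 1763 → Feb 13, 1764: 365 days.
Feb 13, 1764 → Feb 13, 1765: 366 days (Feb 29, 1764 is in that span).
Feb 13, 1765 → Feb 13, 1766: 365 days.
Feb 13, 1766 → Feb 13, 1767: 365 days.
Feb 13, 1767 → Feb 13, 1768: 365 days.
Feb 13, 1768 → Feb 13, 1769: 366 days (Feb 29, 1768 is in that span).
Feb 13, 1769 → Mar 13, 1769: 28 days (February has 28).
Mar 13, 1769 → Mar 27, 1769: 14 days.
Total: 7713 days.

7713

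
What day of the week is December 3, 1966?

Doomsday rule: the anchor day for the 1900s is Wednesday. For year 66: 66÷12 = 5 r 6, and 6÷4 = 1, so 5+6+1 = 12.
Wednesday + 12 ≡ Monday — that's 1966's doomsday.
In December the doomsday date is Dec 12.
Dec 3 is 9 days before Dec 12; 9 mod 7 = 2, so Monday − 2 = Saturday.

Saturday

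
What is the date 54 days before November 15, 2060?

September 22, 2060

−15 → Oct 31, 2060 (end of Oct, 31 days; 39 left).
−31 → Sep 30, 2060 (end of Sep, 30 days; 8 left).
−8 → Sep 22, 2060.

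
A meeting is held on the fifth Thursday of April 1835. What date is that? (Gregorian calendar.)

April 1, 1835 is a Wednesday.
The first Thursday is therefore April 2 (1 days later).
The fifth Thursday is 2 + 4×7 = April 30.

April 30, 1835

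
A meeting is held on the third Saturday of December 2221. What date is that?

December 1, 2221 is a Saturday.
The first Saturday is therefore December 1 (same day).
The third Saturday is 1 + 2×7 = December 15.

December 15, 2221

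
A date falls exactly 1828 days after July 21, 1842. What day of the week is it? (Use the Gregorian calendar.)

Friday

Jul 21, 1842 is a Thursday.
1828 mod 7 = 1, so 1828 days after a Thursday is Thursday + 1 = Friday.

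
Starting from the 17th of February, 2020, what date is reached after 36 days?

Feb has 29 days: +13 → Mar 1, 2020 (23 left).
+23 → Mar 24, 2020.

March 24, 2020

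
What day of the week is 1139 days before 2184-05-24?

First find the weekday of May 24, 2184. Doomsday rule: the anchor day for the 2100s is Sunday. For year 84: 84÷12 = 7 r 0, and 0÷4 = 0, so 7+0+0 = 7.
Sunday + 7 ≡ Sunday — that's 2184's doomsday.
In May the doomsday date is May 9.
May 24 is 15 days after May 9; 15 mod 7 = 1, so Sunday + 1 = Monday.
1139 mod 7 = 5, so 1139 days before a Monday is Monday − 5 = Wednesday.

Wednesday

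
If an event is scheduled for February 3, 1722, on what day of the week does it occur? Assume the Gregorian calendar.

Tuesday

Doomsday rule: the anchor day for the 1700s is Sunday. For year 22: 22÷12 = 1 r 10, and 10÷4 = 2, so 1+10+2 = 13.
Sunday + 13 ≡ Saturday — that's 1722's doomsday.
In February the doomsday date is Feb 28 (1722 is not a leap year).
Feb 3 is 25 days before Feb 28; 25 mod 7 = 4, so Saturday − 4 = Tuesday.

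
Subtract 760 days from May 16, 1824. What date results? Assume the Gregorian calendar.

−366 (one year; includes Feb 29, 1824) → May 16, 1823 (394 left).
−16 → Apr 30, 1823 (end of Apr, 30 days; 378 left).
−30 → Mar 31, 1823 (end of Mar, 31 days; 348 left).
−31 → Feb 28, 1823 (end of Feb, 28 days; 317 left).
−28 → Jan 31, 1823 (end of Jan, 31 days; 289 left).
−31 → Dec 31, 1822 (end of Dec, 31 days; 258 left).
−31 → Nov 30, 1822 (end of Nov, 30 days; 227 left).
−30 → Oct 31, 1822 (end of Oct, 31 days; 197 left).
−31 → Sep 30, 1822 (end of Sep, 30 days; 166 left).
−30 → Aug 31, 1822 (end of Aug, 31 days; 136 left).
−31 → Jul 31, 1822 (end of Jul, 31 days; 105 left).
−31 → Jun 30, 1822 (end of Jun, 30 days; 74 left).
−30 → May 31, 1822 (end of May, 31 days; 44 left).
−31 → Apr 30, 1822 (end of Apr, 30 days; 13 left).
−13 → Apr 17, 1822.

April 17, 1822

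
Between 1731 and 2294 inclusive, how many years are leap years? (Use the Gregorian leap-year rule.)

Multiples of 4 in [1731,2294]: 141.
Of those, multiples of 100: 5 (not leap unless ÷400).
Multiples of 400: 1.
Leap years = 141 − 5 + 1 = 137.

137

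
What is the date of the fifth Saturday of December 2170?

December 29, 2170

December 1, 2170 is a Saturday.
The first Saturday is therefore December 1 (same day).
The fifth Saturday is 1 + 4×7 = December 29.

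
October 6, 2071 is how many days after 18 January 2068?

Jan 18, 2068 → Jan 18, 2069: 366 days (Feb 29, 2068 is in that span).
Jan 18, 2069 → Jan 18, 2070: 365 days.
Jan 18, 2070 → Jan 18, 2071: 365 days.
Jan 18, 2071 → Feb 18, 2071: 31 days (January has 31).
Feb 18, 2071 → Mar 18, 2071: 28 days (February has 28).
Mar 18, 2071 → Apr 18, 2071: 31 days (March has 31).
Apr 18, 2071 → May 18, 2071: 30 days (April has 30).
May 18, 2071 → Jun 18, 2071: 31 days (May has 31).
Jun 18, 2071 → Jul 18, 2071: 30 days (June has 30).
Jul 18, 2071 → Aug 18, 2071: 31 days (July has 31).
Aug 18, 2071 → Sep 18, 2071: 31 days (August has 31).
Sep 18, 2071 → Oct 6, 2071: 18 days.
Total: 1357 days.

1357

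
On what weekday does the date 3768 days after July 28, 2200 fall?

Jul 28, 2200 is a Monday.
3768 mod 7 = 2, so 3768 days after a Monday is Monday + 2 = Wednesday.

Wednesday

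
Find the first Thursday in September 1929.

September 5, 1929

September 1, 1929 is a Sunday.
The first Thursday is therefore September 5 (4 days later).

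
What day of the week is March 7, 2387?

Doomsday rule: the anchor day for the 2300s is Wednesday. For year 87: 87÷12 = 7 r 3, and 3÷4 = 0, so 7+3+0 = 10.
Wednesday + 10 ≡ Saturday — that's 2387's doomsday.
In March the doomsday date is Mar 14.
Mar 7 is 7 days before Mar 14; 7 mod 7 = 0, so Saturday − 0 = Saturday.

Saturday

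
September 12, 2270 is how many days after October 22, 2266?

1421

Oct 22, 2266 → Oct 22, 2267: 365 days.
Oct 22, 2267 → Oct 22, 2268: 366 days (Feb 29, 2268 is in that span).
Oct 22, 2268 → Oct 22, 2269: 365 days.
Oct 22, 2269 → Nov 22, 2269: 31 days (October has 31).
Nov 22, 2269 → Dec 22, 2269: 30 days (November has 30).
Dec 22, 2269 → Jan 22, 2270: 31 days (December has 31).
Jan 22, 2270 → Feb 22, 2270: 31 days (January has 31).
Feb 22, 2270 → Mar 22, 2270: 28 days (February has 28).
Mar 22, 2270 → Apr 22, 2270: 31 days (March has 31).
Apr 22, 2270 → May 22, 2270: 30 days (April has 30).
May 22, 2270 → Jun 22, 2270: 31 days (May has 31).
Jun 22, 2270 → Jul 22, 2270: 30 days (June has 30).
Jul 22, 2270 → Aug 22, 2270: 31 days (July has 31).
Aug 22, 2270 → Sep 12, 2270: 21 days.
Total: 1421 days.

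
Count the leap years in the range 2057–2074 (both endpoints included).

Multiples of 4 in [2057,2074]: 4.
Of those, multiples of 100: 0 (not leap unless ÷400).
Multiples of 400: 0.
Leap years = 4 − 0 + 0 = 4.

4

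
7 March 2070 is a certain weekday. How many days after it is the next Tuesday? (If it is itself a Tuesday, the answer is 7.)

Mar 7, 2070 is a Friday.
From Friday to the next Tuesday is 4 days.

4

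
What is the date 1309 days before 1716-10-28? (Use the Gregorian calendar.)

−366 (one year; includes Feb 29, 1716) → Oct 28, 1715 (943 left).
−365 (one year) → Oct 28, 1714 (578 left).
−365 (one year) → Oct 28, 1713 (213 left).
−28 → Sep 30, 1713 (end of Sep, 30 days; 185 left).
−30 → Aug 31, 1713 (end of Aug, 31 days; 155 left).
−31 → Jul 31, 1713 (end of Jul, 31 days; 124 left).
−31 → Jun 30, 1713 (end of Jun, 30 days; 93 left).
−30 → May 31, 1713 (end of May, 31 days; 63 left).
−31 → Apr 30, 1713 (end of Apr, 30 days; 32 left).
−30 → Mar 31, 1713 (end of Mar, 31 days; 2 left).
−2 → Mar 29, 1713.

March 29, 1713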